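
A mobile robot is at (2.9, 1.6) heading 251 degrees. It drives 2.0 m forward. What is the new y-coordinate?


y_new = y0 + d*sin(theta)
= 1.6 + 2.0*sin(251)
= 1.6 + -1.891
= -0.291


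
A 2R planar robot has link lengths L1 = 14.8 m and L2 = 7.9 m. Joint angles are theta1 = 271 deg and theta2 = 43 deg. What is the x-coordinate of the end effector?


Convert angles to radians: theta1 = 4.7298, theta2 = 0.7505
x = L1*cos(theta1) + L2*cos(theta1+theta2)
x = 0.2583 + 5.4878
x = 5.7461


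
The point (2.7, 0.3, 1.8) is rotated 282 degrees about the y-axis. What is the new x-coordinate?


Rotation about y-axis: x' = x*cos(theta) + z*sin(theta)
= 2.7 * 0.2079 + 1.8 * -0.9781
= -1.1993


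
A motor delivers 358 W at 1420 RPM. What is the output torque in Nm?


omega = 1420 * 2*pi/60 = 148.7021 rad/s
tau = P / omega = 358 / 148.7021
= 2.4075 Nm


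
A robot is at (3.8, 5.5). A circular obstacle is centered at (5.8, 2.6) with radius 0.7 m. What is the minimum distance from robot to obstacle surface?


center_dist = sqrt((3.8-5.8)^2 + (5.5-2.6)^2)
= sqrt(4.0 + 8.41)
= 3.5228
min_dist = center_dist - radius = 3.5228 - 0.7 = 2.8228 m


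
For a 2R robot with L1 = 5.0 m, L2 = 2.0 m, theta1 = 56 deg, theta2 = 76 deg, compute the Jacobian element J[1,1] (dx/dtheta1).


J[1,1] = -L1*sin(t1) - L2*sin(t1+t2)
= -5.0*sin(56) - 2.0*sin(132)
= -5.6315


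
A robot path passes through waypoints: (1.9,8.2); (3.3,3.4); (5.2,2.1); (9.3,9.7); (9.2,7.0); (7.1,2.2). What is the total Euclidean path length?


Segment lengths:
  seg1 = sqrt((1.4)^2 + (-4.8)^2) = 5.0
  seg2 = sqrt((1.9)^2 + (-1.3)^2) = 2.3022
  seg3 = sqrt((4.1)^2 + (7.6)^2) = 8.6354
  seg4 = sqrt((-0.1)^2 + (-2.7)^2) = 2.7019
  seg5 = sqrt((-2.1)^2 + (-4.8)^2) = 5.2393
Total = 23.8787


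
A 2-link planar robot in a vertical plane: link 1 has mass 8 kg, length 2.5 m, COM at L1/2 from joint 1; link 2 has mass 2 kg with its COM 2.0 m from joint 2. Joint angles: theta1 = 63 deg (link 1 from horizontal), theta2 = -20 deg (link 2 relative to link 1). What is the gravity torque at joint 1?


Horizontal distance from joint 1 to link-1 COM:
  x_c1 = (L1/2)*cos(t1) = 1.25 * 0.454 = 0.5675 m
Horizontal distance from joint 1 to link-2 COM:
  x_c2 = L1*cos(t1) + Lc2*cos(t1+t2)
       = 2.5*0.454 + 2.0*0.7314 = 2.5977 m
tau1 = m1*g*x_c1 + m2*g*x_c2
     = 8*9.81*0.5675 + 2*9.81*2.5977
     = 44.5365 + 50.9666
     = 95.503 Nm


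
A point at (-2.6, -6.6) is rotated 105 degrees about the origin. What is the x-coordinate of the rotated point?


x' = x*cos(theta) - y*sin(theta)
cos(105 deg) = -0.2588, sin(105 deg) = 0.9659
x' = -2.6 * -0.2588 - -6.6 * 0.9659
= 0.6729 - -6.3751
= 7.048


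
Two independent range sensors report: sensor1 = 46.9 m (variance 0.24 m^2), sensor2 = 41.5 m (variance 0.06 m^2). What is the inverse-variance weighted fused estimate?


w1 = (1/var1) / (1/var1 + 1/var2)
   = 4.1667 / (4.1667 + 16.6667) = 0.2
w2 = 1 - w1 = 0.8
fused = w1*s1 + w2*s2 = 9.38 + 33.2
= 42.58 m


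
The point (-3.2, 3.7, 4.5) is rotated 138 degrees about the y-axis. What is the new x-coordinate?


Rotation about y-axis: x' = x*cos(theta) + z*sin(theta)
= -3.2 * -0.7431 + 4.5 * 0.6691
= 5.3892


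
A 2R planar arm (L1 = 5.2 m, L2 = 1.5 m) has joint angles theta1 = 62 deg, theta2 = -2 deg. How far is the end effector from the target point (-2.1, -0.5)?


End effector via forward kinematics:
x = L1*cos(t1) + L2*cos(t1+t2) = 3.1913
y = L1*sin(t1) + L2*sin(t1+t2) = 5.8904
Distance to target:
d = sqrt((-2.1 - 3.1913)^2 + (-0.5 - 5.8904)^2)
= sqrt(27.9973 + 40.8368)
= 8.2966 m


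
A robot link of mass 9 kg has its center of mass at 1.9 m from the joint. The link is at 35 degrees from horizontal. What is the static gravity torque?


tau = m*g*L*cos(angle)
= 9 * 9.81 * 1.9 * cos(35 deg)
= 9 * 9.81 * 1.9 * 0.8192
= 137.4136 Nm


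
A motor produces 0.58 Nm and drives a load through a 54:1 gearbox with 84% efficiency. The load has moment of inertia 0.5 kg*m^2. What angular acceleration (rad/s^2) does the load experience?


tau_out = tau_motor * N * eta
= 0.58 * 54 * 0.84 = 26.3088 Nm
alpha = tau_out / I = 26.3088 / 0.5
= 52.6176 rad/s^2


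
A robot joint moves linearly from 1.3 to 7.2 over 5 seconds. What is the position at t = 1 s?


s = t/T = 1/5 = 0.2
p(t) = p0 + (pf-p0)*s
= 1.3 + (7.2 - 1.3) * 0.2
= 2.48


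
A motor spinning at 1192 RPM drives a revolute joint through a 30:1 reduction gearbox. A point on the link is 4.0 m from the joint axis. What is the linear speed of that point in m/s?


omega_motor = 1192 * 2*pi/60 = 124.8259 rad/s
omega_joint = omega_motor / 30 = 4.1609 rad/s
v = omega_joint * r = 4.1609 * 4.0
= 16.6435 m/s


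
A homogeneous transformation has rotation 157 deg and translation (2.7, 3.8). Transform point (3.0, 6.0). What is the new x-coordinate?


x' = cos(theta)*px - sin(theta)*py + tx
= -0.9205*3.0 - 0.3907*6.0 + 2.7
= -2.4059


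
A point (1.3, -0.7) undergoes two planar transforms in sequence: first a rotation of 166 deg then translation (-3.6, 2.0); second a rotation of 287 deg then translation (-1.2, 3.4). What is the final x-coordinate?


After transform 1:
x1 = cos(166)*1.3 - sin(166)*-0.7 + -3.6 = -4.692
y1 = sin(166)*1.3 + cos(166)*-0.7 + 2.0 = 2.9937
After transform 2:
x2 = cos(287)*-4.692 - sin(287)*2.9937 + -1.2
= 0.2911


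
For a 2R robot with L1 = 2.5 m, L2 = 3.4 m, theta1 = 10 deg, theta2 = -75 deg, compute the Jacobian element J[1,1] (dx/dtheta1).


J[1,1] = -L1*sin(t1) - L2*sin(t1+t2)
= -2.5*sin(10) - 3.4*sin(-65)
= 2.6473


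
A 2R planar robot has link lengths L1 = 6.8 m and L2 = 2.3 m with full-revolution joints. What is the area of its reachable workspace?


r_max = L1 + L2 = 9.1 m
r_min = |L1 - L2| = 4.5 m
Area = pi*(r_max^2 - r_min^2)
= pi*(82.81 - 20.25)
= pi * 62.56
= 196.538 m^2


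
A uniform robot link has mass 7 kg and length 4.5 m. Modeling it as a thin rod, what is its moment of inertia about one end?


I = (1/3) * m * L^2
= (1/3) * 7 * 4.5^2
= 0.333333 * 7 * 20.25
= 47.25 kg*m^2


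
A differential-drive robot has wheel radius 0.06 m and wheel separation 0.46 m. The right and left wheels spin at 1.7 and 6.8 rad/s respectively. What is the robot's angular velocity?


vR = r*wR = 0.06*1.7 = 0.102 m/s
vL = r*wL = 0.06*6.8 = 0.408 m/s
v = (vR+vL)/2 = 0.255 m/s
omega = (vR-vL)/L = -0.6652 rad/s
angular velocity = -0.6652 rad/s


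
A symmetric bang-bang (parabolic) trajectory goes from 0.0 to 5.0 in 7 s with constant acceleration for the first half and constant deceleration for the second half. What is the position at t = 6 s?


Symmetric rest-to-rest: each phase covers (pf-p0)/2 in time T/2. 0.5*a*(T/2)^2 = (pf-p0)/2 => a = 4*(pf-p0)/T^2
a = 4*(5.0-0.0)/7^2 = 0.4082
t = 6 is in the deceleration phase (t > T/2).
p = pf - 0.5*a*(T-t)^2 = 5.0 - 0.5*0.4082*1^2
= 4.7959


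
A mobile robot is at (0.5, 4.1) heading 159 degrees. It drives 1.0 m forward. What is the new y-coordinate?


y_new = y0 + d*sin(theta)
= 4.1 + 1.0*sin(159)
= 4.1 + 0.3584
= 4.4584


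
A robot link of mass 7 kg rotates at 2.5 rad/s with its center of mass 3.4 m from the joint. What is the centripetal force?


F = m * omega^2 * r
= 7 * 2.5^2 * 3.4
= 7 * 6.25 * 3.4
= 148.75 N


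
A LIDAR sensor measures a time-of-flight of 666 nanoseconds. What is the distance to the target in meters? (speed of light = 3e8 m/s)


tof = 666 ns = 6.66e-07 s
dist = c * tof / 2
= 3e8 * 6.66e-07 / 2
= 99.9 m


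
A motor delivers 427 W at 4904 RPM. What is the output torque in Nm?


omega = 4904 * 2*pi/60 = 513.5457 rad/s
tau = P / omega = 427 / 513.5457
= 0.8315 Nm


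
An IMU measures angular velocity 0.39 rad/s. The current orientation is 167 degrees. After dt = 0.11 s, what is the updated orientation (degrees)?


delta_theta = w * dt = 0.39 * 0.11 = 0.0429 rad
= 2.458 deg
theta_new = 167 + 2.458 = 169.458 deg


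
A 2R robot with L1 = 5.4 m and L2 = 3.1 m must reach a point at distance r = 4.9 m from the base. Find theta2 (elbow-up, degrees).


cos(theta2) = (r^2 - L1^2 - L2^2) / (2*L1*L2)
cos(theta2) = (24.01 - 29.16 - 9.61) / 33.48
cos(theta2) = -0.44086
theta2 = 116.1588 degrees


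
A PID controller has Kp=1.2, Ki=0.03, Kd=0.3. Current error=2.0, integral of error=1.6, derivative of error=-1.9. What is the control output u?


u = Kp*e + Ki*int(e) + Kd*de/dt
= 1.2*2.0 + 0.03*1.6 + 0.3*(-1.9)
= 2.4 + 0.048 + -0.57
= 1.878


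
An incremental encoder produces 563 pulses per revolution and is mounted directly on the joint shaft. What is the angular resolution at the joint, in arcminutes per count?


counts per rev = 563
resolution = 360*60 / 563
= 38.3659 arcmin/count


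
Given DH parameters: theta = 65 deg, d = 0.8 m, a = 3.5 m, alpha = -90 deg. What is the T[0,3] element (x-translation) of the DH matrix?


T[0,3] = a * cos(theta)
= 3.5 * cos(65 deg)
= 3.5 * 0.4226
= 1.4792


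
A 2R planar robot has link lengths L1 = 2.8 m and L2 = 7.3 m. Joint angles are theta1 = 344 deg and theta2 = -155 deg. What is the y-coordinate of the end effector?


Convert angles to radians: theta1 = 6.0039, theta2 = -2.7053
y = L1*sin(theta1) + L2*sin(theta1+theta2)
y = -0.7718 + -1.142
y = -1.9138


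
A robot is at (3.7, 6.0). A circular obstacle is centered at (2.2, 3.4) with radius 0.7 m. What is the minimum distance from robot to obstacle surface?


center_dist = sqrt((3.7-2.2)^2 + (6.0-3.4)^2)
= sqrt(2.25 + 6.76)
= 3.0017
min_dist = center_dist - radius = 3.0017 - 0.7 = 2.3017 m


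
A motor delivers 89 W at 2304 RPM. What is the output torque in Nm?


omega = 2304 * 2*pi/60 = 241.2743 rad/s
tau = P / omega = 89 / 241.2743
= 0.3689 Nm


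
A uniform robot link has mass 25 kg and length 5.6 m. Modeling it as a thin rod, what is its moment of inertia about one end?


I = (1/3) * m * L^2
= (1/3) * 25 * 5.6^2
= 0.333333 * 25 * 31.36
= 261.3333 kg*m^2


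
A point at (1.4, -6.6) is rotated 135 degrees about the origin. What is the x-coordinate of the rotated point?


x' = x*cos(theta) - y*sin(theta)
cos(135 deg) = -0.7071, sin(135 deg) = 0.7071
x' = 1.4 * -0.7071 - -6.6 * 0.7071
= -0.9899 - -4.6669
= 3.677


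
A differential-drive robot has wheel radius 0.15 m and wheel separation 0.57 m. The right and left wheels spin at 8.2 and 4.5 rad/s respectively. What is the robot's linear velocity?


vR = r*wR = 0.15*8.2 = 1.23 m/s
vL = r*wL = 0.15*4.5 = 0.675 m/s
v = (vR+vL)/2 = 0.9525 m/s
omega = (vR-vL)/L = 0.9737 rad/s
linear velocity = 0.9525 m/s


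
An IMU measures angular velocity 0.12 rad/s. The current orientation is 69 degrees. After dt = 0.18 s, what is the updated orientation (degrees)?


delta_theta = w * dt = 0.12 * 0.18 = 0.0216 rad
= 1.2376 deg
theta_new = 69 + 1.2376 = 70.2376 deg


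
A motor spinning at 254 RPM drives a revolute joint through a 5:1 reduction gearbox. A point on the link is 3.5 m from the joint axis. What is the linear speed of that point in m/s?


omega_motor = 254 * 2*pi/60 = 26.5988 rad/s
omega_joint = omega_motor / 5 = 5.3198 rad/s
v = omega_joint * r = 5.3198 * 3.5
= 18.6192 m/s


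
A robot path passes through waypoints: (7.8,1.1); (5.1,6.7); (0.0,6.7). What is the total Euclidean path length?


Segment lengths:
  seg1 = sqrt((-2.7)^2 + (5.6)^2) = 6.2169
  seg2 = sqrt((-5.1)^2 + (0.0)^2) = 5.1
Total = 11.3169


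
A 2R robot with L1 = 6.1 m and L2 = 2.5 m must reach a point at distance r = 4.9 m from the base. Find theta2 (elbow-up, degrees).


cos(theta2) = (r^2 - L1^2 - L2^2) / (2*L1*L2)
cos(theta2) = (24.01 - 37.21 - 6.25) / 30.5
cos(theta2) = -0.637705
theta2 = 129.6209 degrees


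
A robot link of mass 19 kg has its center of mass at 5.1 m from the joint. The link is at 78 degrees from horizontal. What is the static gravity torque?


tau = m*g*L*cos(angle)
= 19 * 9.81 * 5.1 * cos(78 deg)
= 19 * 9.81 * 5.1 * 0.2079
= 197.6386 Nm


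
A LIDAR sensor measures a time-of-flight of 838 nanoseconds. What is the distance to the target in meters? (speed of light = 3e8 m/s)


tof = 838 ns = 8.38e-07 s
dist = c * tof / 2
= 3e8 * 8.38e-07 / 2
= 125.7 m


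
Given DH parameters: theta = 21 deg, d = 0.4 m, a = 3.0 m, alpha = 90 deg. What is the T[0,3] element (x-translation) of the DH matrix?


T[0,3] = a * cos(theta)
= 3.0 * cos(21 deg)
= 3.0 * 0.9336
= 2.8007


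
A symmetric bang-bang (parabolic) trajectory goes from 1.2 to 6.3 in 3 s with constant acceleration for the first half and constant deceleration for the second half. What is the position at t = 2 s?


Symmetric rest-to-rest: each phase covers (pf-p0)/2 in time T/2. 0.5*a*(T/2)^2 = (pf-p0)/2 => a = 4*(pf-p0)/T^2
a = 4*(6.3-1.2)/3^2 = 2.2667
t = 2 is in the deceleration phase (t > T/2).
p = pf - 0.5*a*(T-t)^2 = 6.3 - 0.5*2.2667*1^2
= 5.1667


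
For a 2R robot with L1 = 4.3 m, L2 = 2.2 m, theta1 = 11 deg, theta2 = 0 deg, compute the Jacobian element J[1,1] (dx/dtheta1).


J[1,1] = -L1*sin(t1) - L2*sin(t1+t2)
= -4.3*sin(11) - 2.2*sin(11)
= -1.2403


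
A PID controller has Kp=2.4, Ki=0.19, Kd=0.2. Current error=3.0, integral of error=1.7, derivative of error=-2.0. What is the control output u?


u = Kp*e + Ki*int(e) + Kd*de/dt
= 2.4*3.0 + 0.19*1.7 + 0.2*(-2.0)
= 7.2 + 0.323 + -0.4
= 7.123


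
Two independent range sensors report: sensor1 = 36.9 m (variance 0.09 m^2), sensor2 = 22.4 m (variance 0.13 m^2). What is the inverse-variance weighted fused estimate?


w1 = (1/var1) / (1/var1 + 1/var2)
   = 11.1111 / (11.1111 + 7.6923) = 0.5909
w2 = 1 - w1 = 0.4091
fused = w1*s1 + w2*s2 = 21.8045 + 9.1636
= 30.9682 m


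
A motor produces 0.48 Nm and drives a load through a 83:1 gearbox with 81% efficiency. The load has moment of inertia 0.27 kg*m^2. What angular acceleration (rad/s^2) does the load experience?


tau_out = tau_motor * N * eta
= 0.48 * 83 * 0.81 = 32.2704 Nm
alpha = tau_out / I = 32.2704 / 0.27
= 119.52 rad/s^2


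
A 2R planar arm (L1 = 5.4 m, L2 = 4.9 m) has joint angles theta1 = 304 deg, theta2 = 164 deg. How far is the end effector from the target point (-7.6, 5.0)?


End effector via forward kinematics:
x = L1*cos(t1) + L2*cos(t1+t2) = 1.5055
y = L1*sin(t1) + L2*sin(t1+t2) = 0.1834
Distance to target:
d = sqrt((-7.6 - 1.5055)^2 + (5.0 - 0.1834)^2)
= sqrt(82.9094 + 23.1999)
= 10.3009 m


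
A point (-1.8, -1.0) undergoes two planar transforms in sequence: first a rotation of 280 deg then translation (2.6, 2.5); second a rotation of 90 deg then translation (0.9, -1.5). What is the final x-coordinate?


After transform 1:
x1 = cos(280)*-1.8 - sin(280)*-1.0 + 2.6 = 1.3026
y1 = sin(280)*-1.8 + cos(280)*-1.0 + 2.5 = 4.099
After transform 2:
x2 = cos(90)*1.3026 - sin(90)*4.099 + 0.9
= -3.199


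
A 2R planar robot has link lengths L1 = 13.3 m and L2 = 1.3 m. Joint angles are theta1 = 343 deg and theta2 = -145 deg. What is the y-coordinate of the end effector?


Convert angles to radians: theta1 = 5.9865, theta2 = -2.5307
y = L1*sin(theta1) + L2*sin(theta1+theta2)
y = -3.8885 + -0.4017
y = -4.2903


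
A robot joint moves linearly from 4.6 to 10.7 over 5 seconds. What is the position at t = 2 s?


s = t/T = 2/5 = 0.4
p(t) = p0 + (pf-p0)*s
= 4.6 + (10.7 - 4.6) * 0.4
= 7.04


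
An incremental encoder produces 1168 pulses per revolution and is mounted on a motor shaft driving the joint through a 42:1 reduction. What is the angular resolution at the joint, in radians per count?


counts per rev = 1168
effective counts at joint = 1168 * 42 = 49056
resolution = 2*pi / 49056
= 1.2808e-04 rad/count


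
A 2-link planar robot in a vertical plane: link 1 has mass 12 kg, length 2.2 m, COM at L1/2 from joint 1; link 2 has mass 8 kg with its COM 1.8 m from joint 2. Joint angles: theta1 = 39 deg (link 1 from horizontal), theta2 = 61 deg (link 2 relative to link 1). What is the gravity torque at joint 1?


Horizontal distance from joint 1 to link-1 COM:
  x_c1 = (L1/2)*cos(t1) = 1.1 * 0.7771 = 0.8549 m
Horizontal distance from joint 1 to link-2 COM:
  x_c2 = L1*cos(t1) + Lc2*cos(t1+t2)
       = 2.2*0.7771 + 1.8*-0.1736 = 1.3972 m
tau1 = m1*g*x_c1 + m2*g*x_c2
     = 12*9.81*0.8549 + 8*9.81*1.3972
     = 100.6342 + 109.6487
     = 210.2829 Nm


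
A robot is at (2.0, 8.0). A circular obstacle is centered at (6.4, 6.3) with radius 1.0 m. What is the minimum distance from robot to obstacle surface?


center_dist = sqrt((2.0-6.4)^2 + (8.0-6.3)^2)
= sqrt(19.36 + 2.89)
= 4.717
min_dist = center_dist - radius = 4.717 - 1.0 = 3.717 m


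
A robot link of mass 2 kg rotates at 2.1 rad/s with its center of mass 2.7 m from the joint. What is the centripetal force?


F = m * omega^2 * r
= 2 * 2.1^2 * 2.7
= 2 * 4.41 * 2.7
= 23.814 N


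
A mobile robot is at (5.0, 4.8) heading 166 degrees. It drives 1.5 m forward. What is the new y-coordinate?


y_new = y0 + d*sin(theta)
= 4.8 + 1.5*sin(166)
= 4.8 + 0.3629
= 5.1629


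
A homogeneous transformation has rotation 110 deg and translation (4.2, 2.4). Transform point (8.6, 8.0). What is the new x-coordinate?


x' = cos(theta)*px - sin(theta)*py + tx
= -0.342*8.6 - 0.9397*8.0 + 4.2
= -6.2589


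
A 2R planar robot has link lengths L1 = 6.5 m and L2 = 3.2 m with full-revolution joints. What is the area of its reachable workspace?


r_max = L1 + L2 = 9.7 m
r_min = |L1 - L2| = 3.3 m
Area = pi*(r_max^2 - r_min^2)
= pi*(94.09 - 10.89)
= pi * 83.2
= 261.3805 m^2


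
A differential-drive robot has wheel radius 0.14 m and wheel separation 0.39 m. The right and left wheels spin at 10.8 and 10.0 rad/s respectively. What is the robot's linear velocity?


vR = r*wR = 0.14*10.8 = 1.512 m/s
vL = r*wL = 0.14*10.0 = 1.4 m/s
v = (vR+vL)/2 = 1.456 m/s
omega = (vR-vL)/L = 0.2872 rad/s
linear velocity = 1.456 m/s


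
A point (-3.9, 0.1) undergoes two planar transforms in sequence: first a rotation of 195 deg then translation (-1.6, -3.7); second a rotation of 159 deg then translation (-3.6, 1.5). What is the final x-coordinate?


After transform 1:
x1 = cos(195)*-3.9 - sin(195)*0.1 + -1.6 = 2.193
y1 = sin(195)*-3.9 + cos(195)*0.1 + -3.7 = -2.7872
After transform 2:
x2 = cos(159)*2.193 - sin(159)*-2.7872 + -3.6
= -4.6485


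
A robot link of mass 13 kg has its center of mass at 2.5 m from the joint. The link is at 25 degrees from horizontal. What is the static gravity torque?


tau = m*g*L*cos(angle)
= 13 * 9.81 * 2.5 * cos(25 deg)
= 13 * 9.81 * 2.5 * 0.9063
= 288.9536 Nm


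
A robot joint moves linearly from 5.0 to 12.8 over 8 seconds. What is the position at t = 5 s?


s = t/T = 5/8 = 0.625
p(t) = p0 + (pf-p0)*s
= 5.0 + (12.8 - 5.0) * 0.625
= 9.875


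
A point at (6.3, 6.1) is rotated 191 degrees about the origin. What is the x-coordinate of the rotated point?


x' = x*cos(theta) - y*sin(theta)
cos(191 deg) = -0.9816, sin(191 deg) = -0.1908
x' = 6.3 * -0.9816 - 6.1 * -0.1908
= -6.1843 - -1.1639
= -5.0203


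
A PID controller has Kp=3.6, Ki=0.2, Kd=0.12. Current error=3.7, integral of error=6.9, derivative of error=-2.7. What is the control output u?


u = Kp*e + Ki*int(e) + Kd*de/dt
= 3.6*3.7 + 0.2*6.9 + 0.12*(-2.7)
= 13.32 + 1.38 + -0.324
= 14.376


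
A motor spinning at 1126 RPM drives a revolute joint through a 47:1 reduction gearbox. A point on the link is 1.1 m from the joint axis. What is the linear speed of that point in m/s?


omega_motor = 1126 * 2*pi/60 = 117.9144 rad/s
omega_joint = omega_motor / 47 = 2.5088 rad/s
v = omega_joint * r = 2.5088 * 1.1
= 2.7597 m/s


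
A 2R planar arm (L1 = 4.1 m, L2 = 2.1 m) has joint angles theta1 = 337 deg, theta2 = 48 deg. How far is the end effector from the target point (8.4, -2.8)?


End effector via forward kinematics:
x = L1*cos(t1) + L2*cos(t1+t2) = 5.6773
y = L1*sin(t1) + L2*sin(t1+t2) = -0.7145
Distance to target:
d = sqrt((8.4 - 5.6773)^2 + (-2.8 - -0.7145)^2)
= sqrt(7.413 + 4.3493)
= 3.4296 m


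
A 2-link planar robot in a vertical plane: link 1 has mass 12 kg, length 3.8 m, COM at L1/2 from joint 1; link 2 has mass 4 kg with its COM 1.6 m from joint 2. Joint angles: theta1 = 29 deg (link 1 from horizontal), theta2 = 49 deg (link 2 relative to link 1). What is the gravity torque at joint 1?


Horizontal distance from joint 1 to link-1 COM:
  x_c1 = (L1/2)*cos(t1) = 1.9 * 0.8746 = 1.6618 m
Horizontal distance from joint 1 to link-2 COM:
  x_c2 = L1*cos(t1) + Lc2*cos(t1+t2)
       = 3.8*0.8746 + 1.6*0.2079 = 3.6562 m
tau1 = m1*g*x_c1 + m2*g*x_c2
     = 12*9.81*1.6618 + 4*9.81*3.6562
     = 195.6244 + 143.4698
     = 339.0943 Nm


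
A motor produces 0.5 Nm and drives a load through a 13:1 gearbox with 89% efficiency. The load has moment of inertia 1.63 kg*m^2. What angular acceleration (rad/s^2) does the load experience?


tau_out = tau_motor * N * eta
= 0.5 * 13 * 0.89 = 5.785 Nm
alpha = tau_out / I = 5.785 / 1.63
= 3.5491 rad/s^2


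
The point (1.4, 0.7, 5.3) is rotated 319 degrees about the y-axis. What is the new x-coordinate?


Rotation about y-axis: x' = x*cos(theta) + z*sin(theta)
= 1.4 * 0.7547 + 5.3 * -0.6561
= -2.4205


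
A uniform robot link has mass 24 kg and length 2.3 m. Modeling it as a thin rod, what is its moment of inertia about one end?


I = (1/3) * m * L^2
= (1/3) * 24 * 2.3^2
= 0.333333 * 24 * 5.29
= 42.32 kg*m^2


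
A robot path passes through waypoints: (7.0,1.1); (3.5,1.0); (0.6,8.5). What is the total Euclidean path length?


Segment lengths:
  seg1 = sqrt((-3.5)^2 + (-0.1)^2) = 3.5014
  seg2 = sqrt((-2.9)^2 + (7.5)^2) = 8.0411
Total = 11.5426


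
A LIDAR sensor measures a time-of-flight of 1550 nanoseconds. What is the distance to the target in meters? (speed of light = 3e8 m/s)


tof = 1550 ns = 1.55e-06 s
dist = c * tof / 2
= 3e8 * 1.55e-06 / 2
= 232.5 m


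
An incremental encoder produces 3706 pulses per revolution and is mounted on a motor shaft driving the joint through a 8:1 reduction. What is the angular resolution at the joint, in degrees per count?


counts per rev = 3706
effective counts at joint = 3706 * 8 = 29648
resolution = 360 / 29648
= 0.0121 deg/count


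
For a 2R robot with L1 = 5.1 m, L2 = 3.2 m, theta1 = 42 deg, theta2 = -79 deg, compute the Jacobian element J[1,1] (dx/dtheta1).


J[1,1] = -L1*sin(t1) - L2*sin(t1+t2)
= -5.1*sin(42) - 3.2*sin(-37)
= -1.4868


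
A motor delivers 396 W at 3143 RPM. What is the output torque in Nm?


omega = 3143 * 2*pi/60 = 329.1342 rad/s
tau = P / omega = 396 / 329.1342
= 1.2032 Nm


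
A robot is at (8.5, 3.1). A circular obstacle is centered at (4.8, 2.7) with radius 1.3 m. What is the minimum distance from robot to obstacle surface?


center_dist = sqrt((8.5-4.8)^2 + (3.1-2.7)^2)
= sqrt(13.69 + 0.16)
= 3.7216
min_dist = center_dist - radius = 3.7216 - 1.3 = 2.4216 m


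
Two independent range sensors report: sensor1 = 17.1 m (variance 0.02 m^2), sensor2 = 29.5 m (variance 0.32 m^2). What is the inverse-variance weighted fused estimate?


w1 = (1/var1) / (1/var1 + 1/var2)
   = 50.0 / (50.0 + 3.125) = 0.9412
w2 = 1 - w1 = 0.0588
fused = w1*s1 + w2*s2 = 16.0941 + 1.7353
= 17.8294 m


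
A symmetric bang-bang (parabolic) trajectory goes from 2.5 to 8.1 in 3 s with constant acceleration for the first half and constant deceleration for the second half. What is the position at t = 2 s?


Symmetric rest-to-rest: each phase covers (pf-p0)/2 in time T/2. 0.5*a*(T/2)^2 = (pf-p0)/2 => a = 4*(pf-p0)/T^2
a = 4*(8.1-2.5)/3^2 = 2.4889
t = 2 is in the deceleration phase (t > T/2).
p = pf - 0.5*a*(T-t)^2 = 8.1 - 0.5*2.4889*1^2
= 6.8556


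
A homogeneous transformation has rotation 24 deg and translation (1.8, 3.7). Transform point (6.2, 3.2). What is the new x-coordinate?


x' = cos(theta)*px - sin(theta)*py + tx
= 0.9135*6.2 - 0.4067*3.2 + 1.8
= 6.1624


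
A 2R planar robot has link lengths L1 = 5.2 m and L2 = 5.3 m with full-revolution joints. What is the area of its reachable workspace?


r_max = L1 + L2 = 10.5 m
r_min = |L1 - L2| = 0.1 m
Area = pi*(r_max^2 - r_min^2)
= pi*(110.25 - 0.01)
= pi * 110.24
= 346.3292 m^2


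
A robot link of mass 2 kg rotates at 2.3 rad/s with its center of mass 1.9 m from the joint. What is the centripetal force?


F = m * omega^2 * r
= 2 * 2.3^2 * 1.9
= 2 * 5.29 * 1.9
= 20.102 N


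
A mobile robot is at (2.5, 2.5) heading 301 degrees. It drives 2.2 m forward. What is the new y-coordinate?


y_new = y0 + d*sin(theta)
= 2.5 + 2.2*sin(301)
= 2.5 + -1.8858
= 0.6142


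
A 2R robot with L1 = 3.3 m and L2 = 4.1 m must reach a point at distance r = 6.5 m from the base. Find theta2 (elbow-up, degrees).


cos(theta2) = (r^2 - L1^2 - L2^2) / (2*L1*L2)
cos(theta2) = (42.25 - 10.89 - 16.81) / 27.06
cos(theta2) = 0.537694
theta2 = 57.4732 degrees


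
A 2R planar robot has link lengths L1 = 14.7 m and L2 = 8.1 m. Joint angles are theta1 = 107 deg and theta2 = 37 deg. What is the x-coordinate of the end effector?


Convert angles to radians: theta1 = 1.8675, theta2 = 0.6458
x = L1*cos(theta1) + L2*cos(theta1+theta2)
x = -4.2979 + -6.553
x = -10.8509


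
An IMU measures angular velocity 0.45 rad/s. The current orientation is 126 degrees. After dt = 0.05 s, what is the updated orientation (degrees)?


delta_theta = w * dt = 0.45 * 0.05 = 0.0225 rad
= 1.2892 deg
theta_new = 126 + 1.2892 = 127.2892 deg


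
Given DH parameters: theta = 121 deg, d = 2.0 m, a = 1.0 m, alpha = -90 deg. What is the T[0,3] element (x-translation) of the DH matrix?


T[0,3] = a * cos(theta)
= 1.0 * cos(121 deg)
= 1.0 * -0.515
= -0.515


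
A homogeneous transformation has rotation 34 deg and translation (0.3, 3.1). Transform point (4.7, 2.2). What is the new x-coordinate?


x' = cos(theta)*px - sin(theta)*py + tx
= 0.829*4.7 - 0.5592*2.2 + 0.3
= 2.9663


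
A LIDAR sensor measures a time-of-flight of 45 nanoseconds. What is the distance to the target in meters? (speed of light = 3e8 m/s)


tof = 45 ns = 4.5e-08 s
dist = c * tof / 2
= 3e8 * 4.5e-08 / 2
= 6.75 m


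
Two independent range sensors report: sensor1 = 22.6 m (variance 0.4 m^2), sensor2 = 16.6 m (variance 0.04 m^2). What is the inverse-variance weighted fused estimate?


w1 = (1/var1) / (1/var1 + 1/var2)
   = 2.5 / (2.5 + 25.0) = 0.0909
w2 = 1 - w1 = 0.9091
fused = w1*s1 + w2*s2 = 2.0545 + 15.0909
= 17.1455 m


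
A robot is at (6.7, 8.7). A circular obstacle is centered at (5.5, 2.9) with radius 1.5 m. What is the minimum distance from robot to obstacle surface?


center_dist = sqrt((6.7-5.5)^2 + (8.7-2.9)^2)
= sqrt(1.44 + 33.64)
= 5.9228
min_dist = center_dist - radius = 5.9228 - 1.5 = 4.4228 m


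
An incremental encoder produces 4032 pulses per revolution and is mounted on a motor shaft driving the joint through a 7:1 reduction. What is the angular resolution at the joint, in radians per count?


counts per rev = 4032
effective counts at joint = 4032 * 7 = 28224
resolution = 2*pi / 28224
= 2.2262e-04 rad/count


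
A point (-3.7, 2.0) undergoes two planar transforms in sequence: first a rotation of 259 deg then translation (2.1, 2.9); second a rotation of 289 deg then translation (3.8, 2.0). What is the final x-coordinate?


After transform 1:
x1 = cos(259)*-3.7 - sin(259)*2.0 + 2.1 = 4.7692
y1 = sin(259)*-3.7 + cos(259)*2.0 + 2.9 = 6.1504
After transform 2:
x2 = cos(289)*4.7692 - sin(289)*6.1504 + 3.8
= 11.168


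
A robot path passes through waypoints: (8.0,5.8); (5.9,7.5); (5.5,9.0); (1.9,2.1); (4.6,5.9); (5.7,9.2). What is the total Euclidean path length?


Segment lengths:
  seg1 = sqrt((-2.1)^2 + (1.7)^2) = 2.7019
  seg2 = sqrt((-0.4)^2 + (1.5)^2) = 1.5524
  seg3 = sqrt((-3.6)^2 + (-6.9)^2) = 7.7827
  seg4 = sqrt((2.7)^2 + (3.8)^2) = 4.6615
  seg5 = sqrt((1.1)^2 + (3.3)^2) = 3.4785
Total = 20.177


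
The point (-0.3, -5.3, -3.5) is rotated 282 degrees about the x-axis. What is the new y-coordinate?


Rotation about x-axis: y' = y*cos(theta) - z*sin(theta)
= -5.3 * 0.2079 - -3.5 * -0.9781
= -4.5254


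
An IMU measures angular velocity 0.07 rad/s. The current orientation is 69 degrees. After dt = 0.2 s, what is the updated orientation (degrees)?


delta_theta = w * dt = 0.07 * 0.2 = 0.014 rad
= 0.8021 deg
theta_new = 69 + 0.8021 = 69.8021 deg


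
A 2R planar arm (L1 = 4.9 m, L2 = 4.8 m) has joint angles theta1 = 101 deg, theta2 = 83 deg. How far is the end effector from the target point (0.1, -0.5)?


End effector via forward kinematics:
x = L1*cos(t1) + L2*cos(t1+t2) = -5.7233
y = L1*sin(t1) + L2*sin(t1+t2) = 4.4751
Distance to target:
d = sqrt((0.1 - -5.7233)^2 + (-0.5 - 4.4751)^2)
= sqrt(33.9105 + 24.752)
= 7.6591 m


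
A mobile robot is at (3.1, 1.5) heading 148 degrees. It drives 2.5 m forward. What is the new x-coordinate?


x_new = x0 + d*cos(theta)
= 3.1 + 2.5*cos(148)
= 3.1 + -2.1201
= 0.9799


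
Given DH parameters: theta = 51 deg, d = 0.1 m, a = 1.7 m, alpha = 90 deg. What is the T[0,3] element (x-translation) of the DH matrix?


T[0,3] = a * cos(theta)
= 1.7 * cos(51 deg)
= 1.7 * 0.6293
= 1.0698


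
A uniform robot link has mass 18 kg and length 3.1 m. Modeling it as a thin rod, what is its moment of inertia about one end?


I = (1/3) * m * L^2
= (1/3) * 18 * 3.1^2
= 0.333333 * 18 * 9.61
= 57.66 kg*m^2


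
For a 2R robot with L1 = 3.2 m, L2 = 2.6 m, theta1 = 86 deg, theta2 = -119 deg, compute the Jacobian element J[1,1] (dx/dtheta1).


J[1,1] = -L1*sin(t1) - L2*sin(t1+t2)
= -3.2*sin(86) - 2.6*sin(-33)
= -1.7761


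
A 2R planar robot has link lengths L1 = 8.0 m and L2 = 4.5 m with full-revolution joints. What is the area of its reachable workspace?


r_max = L1 + L2 = 12.5 m
r_min = |L1 - L2| = 3.5 m
Area = pi*(r_max^2 - r_min^2)
= pi*(156.25 - 12.25)
= pi * 144.0
= 452.3893 m^2


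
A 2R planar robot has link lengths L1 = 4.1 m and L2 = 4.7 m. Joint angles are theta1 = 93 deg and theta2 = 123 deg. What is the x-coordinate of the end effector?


Convert angles to radians: theta1 = 1.6232, theta2 = 2.1468
x = L1*cos(theta1) + L2*cos(theta1+theta2)
x = -0.2146 + -3.8024
x = -4.017


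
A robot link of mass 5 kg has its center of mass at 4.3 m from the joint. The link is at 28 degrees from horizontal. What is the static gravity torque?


tau = m*g*L*cos(angle)
= 5 * 9.81 * 4.3 * cos(28 deg)
= 5 * 9.81 * 4.3 * 0.8829
= 186.2269 Nm


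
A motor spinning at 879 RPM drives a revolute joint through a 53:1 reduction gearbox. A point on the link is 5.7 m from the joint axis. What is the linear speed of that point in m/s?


omega_motor = 879 * 2*pi/60 = 92.0487 rad/s
omega_joint = omega_motor / 53 = 1.7368 rad/s
v = omega_joint * r = 1.7368 * 5.7
= 9.8996 m/s


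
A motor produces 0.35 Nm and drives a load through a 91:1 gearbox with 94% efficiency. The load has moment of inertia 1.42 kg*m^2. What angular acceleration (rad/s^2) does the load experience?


tau_out = tau_motor * N * eta
= 0.35 * 91 * 0.94 = 29.939 Nm
alpha = tau_out / I = 29.939 / 1.42
= 21.0838 rad/s^2


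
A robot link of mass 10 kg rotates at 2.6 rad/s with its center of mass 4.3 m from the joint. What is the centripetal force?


F = m * omega^2 * r
= 10 * 2.6^2 * 4.3
= 10 * 6.76 * 4.3
= 290.68 N


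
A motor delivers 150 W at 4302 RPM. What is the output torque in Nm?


omega = 4302 * 2*pi/60 = 450.5044 rad/s
tau = P / omega = 150 / 450.5044
= 0.333 Nm


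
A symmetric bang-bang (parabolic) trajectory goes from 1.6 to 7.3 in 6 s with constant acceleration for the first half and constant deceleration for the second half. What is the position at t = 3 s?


Symmetric rest-to-rest: each phase covers (pf-p0)/2 in time T/2. 0.5*a*(T/2)^2 = (pf-p0)/2 => a = 4*(pf-p0)/T^2
a = 4*(7.3-1.6)/6^2 = 0.6333
t = 3 is in the acceleration phase (t <= T/2).
p = p0 + 0.5*a*t^2 = 1.6 + 0.5*0.6333*3^2
= 4.45


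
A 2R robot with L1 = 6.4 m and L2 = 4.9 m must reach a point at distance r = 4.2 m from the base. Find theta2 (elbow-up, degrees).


cos(theta2) = (r^2 - L1^2 - L2^2) / (2*L1*L2)
cos(theta2) = (17.64 - 40.96 - 24.01) / 62.72
cos(theta2) = -0.754624
theta2 = 138.9925 degrees


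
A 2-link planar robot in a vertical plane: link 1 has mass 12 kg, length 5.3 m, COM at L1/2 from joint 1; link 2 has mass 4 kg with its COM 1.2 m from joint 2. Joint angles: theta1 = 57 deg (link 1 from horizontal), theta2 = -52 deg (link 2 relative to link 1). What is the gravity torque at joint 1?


Horizontal distance from joint 1 to link-1 COM:
  x_c1 = (L1/2)*cos(t1) = 2.65 * 0.5446 = 1.4433 m
Horizontal distance from joint 1 to link-2 COM:
  x_c2 = L1*cos(t1) + Lc2*cos(t1+t2)
       = 5.3*0.5446 + 1.2*0.9962 = 4.082 m
tau1 = m1*g*x_c1 + m2*g*x_c2
     = 12*9.81*1.4433 + 4*9.81*4.082
     = 169.9045 + 160.1785
     = 330.083 Nm


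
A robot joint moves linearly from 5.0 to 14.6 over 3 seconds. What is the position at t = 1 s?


s = t/T = 1/3 = 0.3333
p(t) = p0 + (pf-p0)*s
= 5.0 + (14.6 - 5.0) * 0.3333
= 8.2


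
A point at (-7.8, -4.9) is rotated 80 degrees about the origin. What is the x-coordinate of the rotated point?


x' = x*cos(theta) - y*sin(theta)
cos(80 deg) = 0.1736, sin(80 deg) = 0.9848
x' = -7.8 * 0.1736 - -4.9 * 0.9848
= -1.3545 - -4.8256
= 3.4711


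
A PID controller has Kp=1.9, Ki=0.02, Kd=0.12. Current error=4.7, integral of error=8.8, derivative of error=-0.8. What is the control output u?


u = Kp*e + Ki*int(e) + Kd*de/dt
= 1.9*4.7 + 0.02*8.8 + 0.12*(-0.8)
= 8.93 + 0.176 + -0.096
= 9.01


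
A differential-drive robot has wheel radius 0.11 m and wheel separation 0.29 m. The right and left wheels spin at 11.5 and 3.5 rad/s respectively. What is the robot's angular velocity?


vR = r*wR = 0.11*11.5 = 1.265 m/s
vL = r*wL = 0.11*3.5 = 0.385 m/s
v = (vR+vL)/2 = 0.825 m/s
omega = (vR-vL)/L = 3.0345 rad/s
angular velocity = 3.0345 rad/s


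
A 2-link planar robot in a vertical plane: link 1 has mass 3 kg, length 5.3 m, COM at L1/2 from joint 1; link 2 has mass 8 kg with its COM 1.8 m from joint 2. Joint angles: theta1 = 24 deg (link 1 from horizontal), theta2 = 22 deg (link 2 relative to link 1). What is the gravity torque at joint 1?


Horizontal distance from joint 1 to link-1 COM:
  x_c1 = (L1/2)*cos(t1) = 2.65 * 0.9135 = 2.4209 m
Horizontal distance from joint 1 to link-2 COM:
  x_c2 = L1*cos(t1) + Lc2*cos(t1+t2)
       = 5.3*0.9135 + 1.8*0.6947 = 6.0922 m
tau1 = m1*g*x_c1 + m2*g*x_c2
     = 3*9.81*2.4209 + 8*9.81*6.0922
     = 71.247 + 478.114
     = 549.3609 Nm


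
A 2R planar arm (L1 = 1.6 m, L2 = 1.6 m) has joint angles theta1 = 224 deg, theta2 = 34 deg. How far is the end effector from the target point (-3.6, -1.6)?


End effector via forward kinematics:
x = L1*cos(t1) + L2*cos(t1+t2) = -1.4836
y = L1*sin(t1) + L2*sin(t1+t2) = -2.6765
Distance to target:
d = sqrt((-3.6 - -1.4836)^2 + (-1.6 - -2.6765)^2)
= sqrt(4.4791 + 1.1588)
= 2.3744 m


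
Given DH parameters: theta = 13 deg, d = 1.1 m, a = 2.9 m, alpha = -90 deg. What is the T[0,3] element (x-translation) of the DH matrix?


T[0,3] = a * cos(theta)
= 2.9 * cos(13 deg)
= 2.9 * 0.9744
= 2.8257


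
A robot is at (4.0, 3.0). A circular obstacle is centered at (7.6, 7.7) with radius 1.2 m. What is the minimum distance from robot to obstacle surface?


center_dist = sqrt((4.0-7.6)^2 + (3.0-7.7)^2)
= sqrt(12.96 + 22.09)
= 5.9203
min_dist = center_dist - radius = 5.9203 - 1.2 = 4.7203 m


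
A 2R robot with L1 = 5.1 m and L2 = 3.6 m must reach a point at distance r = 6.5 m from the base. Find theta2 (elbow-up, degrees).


cos(theta2) = (r^2 - L1^2 - L2^2) / (2*L1*L2)
cos(theta2) = (42.25 - 26.01 - 12.96) / 36.72
cos(theta2) = 0.089325
theta2 = 84.8752 degrees


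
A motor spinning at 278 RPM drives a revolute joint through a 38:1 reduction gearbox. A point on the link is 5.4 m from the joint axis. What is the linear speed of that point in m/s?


omega_motor = 278 * 2*pi/60 = 29.1121 rad/s
omega_joint = omega_motor / 38 = 0.7661 rad/s
v = omega_joint * r = 0.7661 * 5.4
= 4.137 m/s


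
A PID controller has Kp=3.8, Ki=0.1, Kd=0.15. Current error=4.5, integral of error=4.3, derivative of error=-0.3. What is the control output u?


u = Kp*e + Ki*int(e) + Kd*de/dt
= 3.8*4.5 + 0.1*4.3 + 0.15*(-0.3)
= 17.1 + 0.43 + -0.045
= 17.485


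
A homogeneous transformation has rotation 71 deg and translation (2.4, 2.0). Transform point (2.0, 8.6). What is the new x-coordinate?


x' = cos(theta)*px - sin(theta)*py + tx
= 0.3256*2.0 - 0.9455*8.6 + 2.4
= -5.0803


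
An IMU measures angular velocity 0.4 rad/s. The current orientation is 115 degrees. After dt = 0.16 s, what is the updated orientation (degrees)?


delta_theta = w * dt = 0.4 * 0.16 = 0.064 rad
= 3.6669 deg
theta_new = 115 + 3.6669 = 118.6669 deg


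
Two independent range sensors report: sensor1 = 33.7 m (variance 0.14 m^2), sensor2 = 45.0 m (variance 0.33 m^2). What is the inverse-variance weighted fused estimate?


w1 = (1/var1) / (1/var1 + 1/var2)
   = 7.1429 / (7.1429 + 3.0303) = 0.7021
w2 = 1 - w1 = 0.2979
fused = w1*s1 + w2*s2 = 23.6617 + 13.4043
= 37.066 m


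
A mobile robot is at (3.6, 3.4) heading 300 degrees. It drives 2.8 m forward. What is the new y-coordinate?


y_new = y0 + d*sin(theta)
= 3.4 + 2.8*sin(300)
= 3.4 + -2.4249
= 0.9751


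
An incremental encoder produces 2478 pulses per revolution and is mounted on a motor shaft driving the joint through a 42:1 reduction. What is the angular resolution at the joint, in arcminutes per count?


counts per rev = 2478
effective counts at joint = 2478 * 42 = 104076
resolution = 360*60 / 104076
= 0.2075 arcmin/count


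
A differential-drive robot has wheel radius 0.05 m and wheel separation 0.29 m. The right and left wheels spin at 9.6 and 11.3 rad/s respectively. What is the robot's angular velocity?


vR = r*wR = 0.05*9.6 = 0.48 m/s
vL = r*wL = 0.05*11.3 = 0.565 m/s
v = (vR+vL)/2 = 0.5225 m/s
omega = (vR-vL)/L = -0.2931 rad/s
angular velocity = -0.2931 rad/s


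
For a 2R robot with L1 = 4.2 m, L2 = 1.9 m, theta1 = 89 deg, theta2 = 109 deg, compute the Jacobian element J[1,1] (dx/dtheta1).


J[1,1] = -L1*sin(t1) - L2*sin(t1+t2)
= -4.2*sin(89) - 1.9*sin(198)
= -3.6122


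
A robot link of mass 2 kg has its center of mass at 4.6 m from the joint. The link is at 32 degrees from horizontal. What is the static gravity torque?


tau = m*g*L*cos(angle)
= 2 * 9.81 * 4.6 * cos(32 deg)
= 2 * 9.81 * 4.6 * 0.848
= 76.538 Nm


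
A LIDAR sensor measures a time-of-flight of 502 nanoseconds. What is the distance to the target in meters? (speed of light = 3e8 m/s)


tof = 502 ns = 5.02e-07 s
dist = c * tof / 2
= 3e8 * 5.02e-07 / 2
= 75.3 m


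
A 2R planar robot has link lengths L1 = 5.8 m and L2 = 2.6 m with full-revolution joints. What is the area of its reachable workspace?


r_max = L1 + L2 = 8.4 m
r_min = |L1 - L2| = 3.2 m
Area = pi*(r_max^2 - r_min^2)
= pi*(70.56 - 10.24)
= pi * 60.32
= 189.5009 m^2


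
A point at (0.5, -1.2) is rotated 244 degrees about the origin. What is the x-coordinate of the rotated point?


x' = x*cos(theta) - y*sin(theta)
cos(244 deg) = -0.4384, sin(244 deg) = -0.8988
x' = 0.5 * -0.4384 - -1.2 * -0.8988
= -0.2192 - 1.0786
= -1.2977


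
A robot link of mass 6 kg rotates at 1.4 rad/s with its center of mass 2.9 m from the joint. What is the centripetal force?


F = m * omega^2 * r
= 6 * 1.4^2 * 2.9
= 6 * 1.96 * 2.9
= 34.104 N


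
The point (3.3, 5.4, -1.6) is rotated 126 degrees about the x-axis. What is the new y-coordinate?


Rotation about x-axis: y' = y*cos(theta) - z*sin(theta)
= 5.4 * -0.5878 - -1.6 * 0.809
= -1.8796


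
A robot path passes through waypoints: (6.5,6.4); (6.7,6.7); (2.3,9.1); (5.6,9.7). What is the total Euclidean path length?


Segment lengths:
  seg1 = sqrt((0.2)^2 + (0.3)^2) = 0.3606
  seg2 = sqrt((-4.4)^2 + (2.4)^2) = 5.012
  seg3 = sqrt((3.3)^2 + (0.6)^2) = 3.3541
Total = 8.7266


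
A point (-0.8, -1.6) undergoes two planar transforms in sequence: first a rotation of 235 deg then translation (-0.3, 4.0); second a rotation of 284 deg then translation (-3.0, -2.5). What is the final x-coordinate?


After transform 1:
x1 = cos(235)*-0.8 - sin(235)*-1.6 + -0.3 = -1.1518
y1 = sin(235)*-0.8 + cos(235)*-1.6 + 4.0 = 5.573
After transform 2:
x2 = cos(284)*-1.1518 - sin(284)*5.573 + -3.0
= 2.1289
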